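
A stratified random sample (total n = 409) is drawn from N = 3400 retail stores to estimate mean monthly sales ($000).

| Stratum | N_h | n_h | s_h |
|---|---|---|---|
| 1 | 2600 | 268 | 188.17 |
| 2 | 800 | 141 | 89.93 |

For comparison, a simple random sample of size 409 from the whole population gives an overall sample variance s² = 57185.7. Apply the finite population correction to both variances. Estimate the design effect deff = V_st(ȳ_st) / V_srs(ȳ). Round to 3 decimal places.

V̂(ȳ_st) = Σ W_h² (1 − n_h/N_h) s_h²/n_h, with W_h = N_h/N and N = 3400:
  stratum 1: (2600/3400)²·(1 − 268/2600)·188.17²/268 = 69.2963
  stratum 2: (800/3400)²·(1 − 141/800)·89.93²/141 = 2.61582
V_st = 71.9121
V_srs = (1 − 409/3400)·57185.7/409 = 122.999
deff = V_st / V_srs = 71.9121/122.999 = 0.5847

deff ≈ 0.585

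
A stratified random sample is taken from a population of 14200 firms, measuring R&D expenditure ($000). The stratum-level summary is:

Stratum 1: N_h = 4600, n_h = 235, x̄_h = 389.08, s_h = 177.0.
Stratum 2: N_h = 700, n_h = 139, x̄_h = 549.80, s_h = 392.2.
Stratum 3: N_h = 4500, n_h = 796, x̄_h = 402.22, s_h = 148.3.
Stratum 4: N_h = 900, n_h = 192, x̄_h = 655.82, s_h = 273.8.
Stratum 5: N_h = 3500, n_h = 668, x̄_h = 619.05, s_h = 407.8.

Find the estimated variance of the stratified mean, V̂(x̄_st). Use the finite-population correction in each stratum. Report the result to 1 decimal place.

V̂(x̄_st) ≈ 31.2

V̂(x̄_st) = Σ W_h² (1 − n_h/N_h) s_h²/n_h, with W_h = N_h/N and N = 14200:
  stratum 1: (4600/14200)²·(1 − 235/4600)·177.0²/235 = 13.2753
  stratum 2: (700/14200)²·(1 − 139/700)·392.2²/139 = 2.15519
  stratum 3: (4500/14200)²·(1 − 796/4500)·148.3²/796 = 2.28389
  stratum 4: (900/14200)²·(1 − 192/900)·273.8²/192 = 1.23386
  stratum 5: (3500/14200)²·(1 − 668/3500)·407.8²/668 = 12.2378
V̂(x̄_st) = 31.186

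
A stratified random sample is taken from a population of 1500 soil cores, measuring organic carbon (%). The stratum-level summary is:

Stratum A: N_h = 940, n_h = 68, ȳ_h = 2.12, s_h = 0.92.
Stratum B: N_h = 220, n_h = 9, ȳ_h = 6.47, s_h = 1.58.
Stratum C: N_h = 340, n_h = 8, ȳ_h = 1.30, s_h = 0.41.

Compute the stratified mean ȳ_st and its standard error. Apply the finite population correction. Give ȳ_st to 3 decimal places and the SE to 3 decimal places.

ȳ_st = Σ W_h ȳ_h = (940·2.12 + 220·6.47 + 340·1.30)/1500 = 2.57213
V̂(ȳ_st) = Σ W_h² (1 − n_h/N_h) s_h²/n_h, with W_h = N_h/N and N = 1500:
  stratum A: (940/1500)²·(1 − 68/940)·0.92²/68 = 0.00453449
  stratum B: (220/1500)²·(1 − 9/220)·1.58²/9 = 0.00572261
  stratum C: (340/1500)²·(1 − 8/340)·0.41²/8 = 0.00105417
V̂(ȳ_st) = 0.0113113
SE(ȳ_st) = √0.0113113 = 0.106354

ȳ_st ≈ 2.572, SE ≈ 0.106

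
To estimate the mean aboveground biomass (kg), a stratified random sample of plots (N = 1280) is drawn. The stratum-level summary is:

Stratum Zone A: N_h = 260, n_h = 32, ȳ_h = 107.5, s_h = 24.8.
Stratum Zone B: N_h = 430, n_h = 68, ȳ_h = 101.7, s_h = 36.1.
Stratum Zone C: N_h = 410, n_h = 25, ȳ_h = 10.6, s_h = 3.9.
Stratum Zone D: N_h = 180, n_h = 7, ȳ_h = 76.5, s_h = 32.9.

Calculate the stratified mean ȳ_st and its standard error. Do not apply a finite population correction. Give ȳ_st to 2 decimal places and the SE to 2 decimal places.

ȳ_st = Σ W_h ȳ_h = (260·107.5 + 430·101.7 + 410·10.6 + 180·76.5)/1280 = 70.15391
V̂(ȳ_st) = Σ W_h² s_h²/n_h, with W_h = N_h/N and N = 1280:
  stratum Zone A: (260/1280)²·24.8²/32 = 0.793013
  stratum Zone B: (430/1280)²·36.1²/68 = 2.16283
  stratum Zone C: (410/1280)²·3.9²/25 = 0.0624219
  stratum Zone D: (180/1280)²·32.9²/7 = 3.05787
V̂(ȳ_st) = 6.07613
SE(ȳ_st) = √6.07613 = 2.46498

ȳ_st ≈ 70.15, SE ≈ 2.46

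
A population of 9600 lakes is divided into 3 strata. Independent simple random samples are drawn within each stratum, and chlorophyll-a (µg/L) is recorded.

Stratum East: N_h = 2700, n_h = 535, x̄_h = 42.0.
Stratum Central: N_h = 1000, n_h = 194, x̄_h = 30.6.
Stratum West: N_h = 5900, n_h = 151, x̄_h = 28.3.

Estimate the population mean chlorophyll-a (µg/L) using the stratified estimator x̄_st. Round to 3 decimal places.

x̄_st ≈ 32.393

N = Σ N_h = 9600. Stratum weights W_h = N_h/N.
x̄_st = (2700·42.0 + 1000·30.6 + 5900·28.3) / 9600 = 32.39271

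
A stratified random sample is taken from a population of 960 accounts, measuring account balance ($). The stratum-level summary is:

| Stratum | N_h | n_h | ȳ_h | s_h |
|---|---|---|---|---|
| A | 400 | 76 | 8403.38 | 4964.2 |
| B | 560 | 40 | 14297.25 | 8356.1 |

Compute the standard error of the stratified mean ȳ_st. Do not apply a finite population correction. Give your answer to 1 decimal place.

SE(ȳ_st) ≈ 806.4

V̂(ȳ_st) = Σ W_h² s_h²/n_h, with W_h = N_h/N and N = 960:
  stratum A: (400/960)²·4964.2²/76 = 56294
  stratum B: (560/960)²·8356.1²/40 = 593992
V̂(ȳ_st) = 650286
SE(ȳ_st) = √650286 = 806.403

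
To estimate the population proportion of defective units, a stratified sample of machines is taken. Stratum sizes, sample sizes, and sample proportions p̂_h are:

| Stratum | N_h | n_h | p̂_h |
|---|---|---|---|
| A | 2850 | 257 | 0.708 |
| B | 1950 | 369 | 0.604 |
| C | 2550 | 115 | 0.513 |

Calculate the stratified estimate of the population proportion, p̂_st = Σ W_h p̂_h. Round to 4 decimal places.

p̂_st ≈ 0.6128

N = 7350; stratum weights W_h = N_h/N.
p̂_st = Σ W_h p̂_h = (2850·0.708 + 1950·0.604 + 2550·0.513)/7350 = 0.61276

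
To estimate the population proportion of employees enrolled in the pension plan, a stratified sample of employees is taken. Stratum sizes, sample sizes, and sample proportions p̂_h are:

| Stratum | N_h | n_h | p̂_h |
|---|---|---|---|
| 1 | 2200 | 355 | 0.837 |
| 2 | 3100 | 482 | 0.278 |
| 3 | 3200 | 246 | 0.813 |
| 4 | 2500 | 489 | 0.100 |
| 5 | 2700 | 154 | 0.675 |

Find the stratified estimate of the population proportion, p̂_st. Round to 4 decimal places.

N = 13700; stratum weights W_h = N_h/N.
p̂_st = Σ W_h p̂_h = (2200·0.837 + 3100·0.278 + 3200·0.813 + 2500·0.100 + 2700·0.675)/13700 = 0.53849

p̂_st ≈ 0.5385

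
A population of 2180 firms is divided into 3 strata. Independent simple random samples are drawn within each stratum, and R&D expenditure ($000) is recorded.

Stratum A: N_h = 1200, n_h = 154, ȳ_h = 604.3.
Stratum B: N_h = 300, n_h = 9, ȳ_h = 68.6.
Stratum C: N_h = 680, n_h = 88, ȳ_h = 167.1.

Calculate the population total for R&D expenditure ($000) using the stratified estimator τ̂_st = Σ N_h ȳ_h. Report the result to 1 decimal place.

τ̂_st ≈ 859368.0

τ̂_st = Σ N_h ȳ_h = 1200·604.3 + 300·68.6 + 680·167.1 = 859368.0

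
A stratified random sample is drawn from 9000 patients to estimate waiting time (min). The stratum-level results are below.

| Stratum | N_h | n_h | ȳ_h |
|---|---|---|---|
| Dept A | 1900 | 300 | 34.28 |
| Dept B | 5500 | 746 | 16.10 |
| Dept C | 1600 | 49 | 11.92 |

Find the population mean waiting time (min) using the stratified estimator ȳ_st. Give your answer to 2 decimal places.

N = Σ N_h = 9000. Stratum weights W_h = N_h/N.
ȳ_st = (1900·34.28 + 5500·16.10 + 1600·11.92) / 9000 = 19.1949

ȳ_st ≈ 19.19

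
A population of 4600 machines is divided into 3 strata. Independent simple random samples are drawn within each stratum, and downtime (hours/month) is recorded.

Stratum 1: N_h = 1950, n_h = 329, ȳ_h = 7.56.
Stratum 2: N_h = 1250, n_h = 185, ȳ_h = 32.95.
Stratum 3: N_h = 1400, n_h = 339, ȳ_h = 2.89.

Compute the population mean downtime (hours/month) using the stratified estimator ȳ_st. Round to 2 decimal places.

N = Σ N_h = 4600. Stratum weights W_h = N_h/N.
ȳ_st = (1950·7.56 + 1250·32.95 + 1400·2.89) / 4600 = 13.0382

ȳ_st ≈ 13.04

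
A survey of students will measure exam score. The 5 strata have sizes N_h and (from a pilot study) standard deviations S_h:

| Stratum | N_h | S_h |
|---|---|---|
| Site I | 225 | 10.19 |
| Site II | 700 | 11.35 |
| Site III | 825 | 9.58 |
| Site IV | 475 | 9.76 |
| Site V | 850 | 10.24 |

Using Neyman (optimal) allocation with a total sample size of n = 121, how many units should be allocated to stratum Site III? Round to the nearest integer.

30

Neyman allocation: n_h = n · N_h S_h / Σ N_i S_i, with n = 121.
  stratum Site I: N_h·S_h = 225·10.19 = 2292.75
  stratum Site II: N_h·S_h = 700·11.35 = 7945.00
  stratum Site III: N_h·S_h = 825·9.58 = 7903.50
  stratum Site IV: N_h·S_h = 475·9.76 = 4636.00
  stratum Site V: N_h·S_h = 850·10.24 = 8704.00
Σ N_h S_h = 31481.25
n for stratum Site III = 121·7903.50/31481.25 = 30.378 → 30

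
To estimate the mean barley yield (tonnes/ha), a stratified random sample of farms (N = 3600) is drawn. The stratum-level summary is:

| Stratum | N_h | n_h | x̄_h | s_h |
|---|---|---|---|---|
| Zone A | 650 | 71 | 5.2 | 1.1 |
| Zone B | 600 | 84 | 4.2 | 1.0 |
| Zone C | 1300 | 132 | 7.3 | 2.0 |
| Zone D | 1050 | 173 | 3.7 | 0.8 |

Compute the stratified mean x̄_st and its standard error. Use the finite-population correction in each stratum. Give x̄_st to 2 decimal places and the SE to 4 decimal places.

x̄_st = Σ W_h x̄_h = (650·5.2 + 600·4.2 + 1300·7.3 + 1050·3.7)/3600 = 5.35417
V̂(x̄_st) = Σ W_h² (1 − n_h/N_h) s_h²/n_h, with W_h = N_h/N and N = 3600:
  stratum Zone A: (650/3600)²·(1 − 71/650)·1.1²/71 = 0.000494896
  stratum Zone B: (600/3600)²·(1 − 84/600)·1.0²/84 = 0.000284392
  stratum Zone C: (1300/3600)²·(1 − 132/1300)·2.0²/132 = 0.00355032
  stratum Zone D: (1050/3600)²·(1 − 173/1050)·0.8²/173 = 0.000262856
V̂(x̄_st) = 0.00459246
SE(x̄_st) = √0.00459246 = 0.0677677

x̄_st ≈ 5.35, SE ≈ 0.0678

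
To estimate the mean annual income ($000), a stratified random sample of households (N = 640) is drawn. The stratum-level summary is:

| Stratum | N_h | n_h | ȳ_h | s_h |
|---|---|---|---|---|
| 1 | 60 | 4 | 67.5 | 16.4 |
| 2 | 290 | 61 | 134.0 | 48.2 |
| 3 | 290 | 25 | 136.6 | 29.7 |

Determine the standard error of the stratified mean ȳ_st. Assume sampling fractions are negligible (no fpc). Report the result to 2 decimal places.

V̂(ȳ_st) = Σ W_h² s_h²/n_h, with W_h = N_h/N and N = 640:
  stratum 1: (60/640)²·16.4²/4 = 0.590977
  stratum 2: (290/640)²·48.2²/61 = 7.81988
  stratum 3: (290/640)²·29.7²/25 = 7.24451
V̂(ȳ_st) = 15.6554
SE(ȳ_st) = √15.6554 = 3.95669

SE(ȳ_st) ≈ 3.96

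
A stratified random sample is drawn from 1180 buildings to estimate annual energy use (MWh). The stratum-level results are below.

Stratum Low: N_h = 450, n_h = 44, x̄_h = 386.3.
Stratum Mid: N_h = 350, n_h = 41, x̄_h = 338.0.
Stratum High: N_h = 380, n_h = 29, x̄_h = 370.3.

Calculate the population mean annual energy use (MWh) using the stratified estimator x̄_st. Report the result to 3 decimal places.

x̄_st ≈ 366.821

N = Σ N_h = 1180. Stratum weights W_h = N_h/N.
x̄_st = (450·386.3 + 350·338.0 + 380·370.3) / 1180 = 366.82119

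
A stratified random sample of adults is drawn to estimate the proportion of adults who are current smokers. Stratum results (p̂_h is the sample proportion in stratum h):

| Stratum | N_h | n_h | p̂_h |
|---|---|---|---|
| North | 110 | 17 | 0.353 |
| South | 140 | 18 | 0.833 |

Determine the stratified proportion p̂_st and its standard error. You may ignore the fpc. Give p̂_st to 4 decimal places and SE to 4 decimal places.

N = 250; stratum weights W_h = N_h/N.
p̂_st = Σ W_h p̂_h = (110·0.353 + 140·0.833)/250 = 0.62180
V̂(p̂_st) = Σ W_h² p̂_h(1−p̂_h)/(n_h−1):
  stratum North: (110/250)²·0.353·0.647/16 = 0.00276353
  stratum South: (140/250)²·0.833·0.167/17 = 0.00256619
V̂(p̂_st) = 0.00532972; SE = √V̂ = 0.0730049

p̂_st ≈ 0.6218, SE ≈ 0.0730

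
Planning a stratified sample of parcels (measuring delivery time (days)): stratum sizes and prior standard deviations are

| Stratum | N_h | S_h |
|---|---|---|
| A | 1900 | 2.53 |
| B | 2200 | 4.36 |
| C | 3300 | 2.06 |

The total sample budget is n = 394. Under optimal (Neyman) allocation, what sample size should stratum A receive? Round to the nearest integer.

Neyman allocation: n_h = n · N_h S_h / Σ N_i S_i, with n = 394.
  stratum A: N_h·S_h = 1900·2.53 = 4807.00
  stratum B: N_h·S_h = 2200·4.36 = 9592.00
  stratum C: N_h·S_h = 3300·2.06 = 6798.00
Σ N_h S_h = 21197.00
n for stratum A = 394·4807.00/21197.00 = 89.350 → 89

89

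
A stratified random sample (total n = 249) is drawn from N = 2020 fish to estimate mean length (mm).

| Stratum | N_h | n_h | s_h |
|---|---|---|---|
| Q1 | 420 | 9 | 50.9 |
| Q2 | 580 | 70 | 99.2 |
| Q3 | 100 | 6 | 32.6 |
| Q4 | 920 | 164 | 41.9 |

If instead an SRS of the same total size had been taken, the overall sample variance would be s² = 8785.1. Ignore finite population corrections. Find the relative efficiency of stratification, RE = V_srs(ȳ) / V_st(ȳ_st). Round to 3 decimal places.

V̂(ȳ_st) = Σ W_h² s_h²/n_h, with W_h = N_h/N and N = 2020:
  stratum Q1: (420/2020)²·50.9²/9 = 12.4448
  stratum Q2: (580/2020)²·99.2²/70 = 11.5899
  stratum Q3: (100/2020)²·32.6²/6 = 0.434091
  stratum Q4: (920/2020)²·41.9²/164 = 2.22053
V_st = 26.6893
V_srs = s²/n = 8785.1/249 = 35.2815
Relative efficiency = V_srs / V_st = 35.2815/26.6893 = 1.3219

RE ≈ 1.322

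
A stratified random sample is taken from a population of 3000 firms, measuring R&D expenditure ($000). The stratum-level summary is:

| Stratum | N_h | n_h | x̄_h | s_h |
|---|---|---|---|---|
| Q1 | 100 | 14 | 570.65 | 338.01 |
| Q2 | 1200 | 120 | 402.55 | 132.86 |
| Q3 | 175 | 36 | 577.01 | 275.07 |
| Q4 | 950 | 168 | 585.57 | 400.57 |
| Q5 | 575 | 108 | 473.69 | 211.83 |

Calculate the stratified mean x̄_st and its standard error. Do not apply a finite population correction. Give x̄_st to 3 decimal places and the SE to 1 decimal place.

x̄_st = Σ W_h x̄_h = (100·570.65 + 1200·402.55 + 175·577.01 + 950·585.57 + 575·473.69)/3000 = 489.92167
V̂(x̄_st) = Σ W_h² s_h²/n_h, with W_h = N_h/N and N = 3000:
  stratum Q1: (100/3000)²·338.01²/14 = 9.06752
  stratum Q2: (1200/3000)²·132.86²/120 = 23.5357
  stratum Q3: (175/3000)²·275.07²/36 = 7.15184
  stratum Q4: (950/3000)²·400.57²/168 = 95.775
  stratum Q5: (575/3000)²·211.83²/108 = 15.2632
V̂(x̄_st) = 150.793
SE(x̄_st) = √150.793 = 12.2798

x̄_st ≈ 489.922, SE ≈ 12.3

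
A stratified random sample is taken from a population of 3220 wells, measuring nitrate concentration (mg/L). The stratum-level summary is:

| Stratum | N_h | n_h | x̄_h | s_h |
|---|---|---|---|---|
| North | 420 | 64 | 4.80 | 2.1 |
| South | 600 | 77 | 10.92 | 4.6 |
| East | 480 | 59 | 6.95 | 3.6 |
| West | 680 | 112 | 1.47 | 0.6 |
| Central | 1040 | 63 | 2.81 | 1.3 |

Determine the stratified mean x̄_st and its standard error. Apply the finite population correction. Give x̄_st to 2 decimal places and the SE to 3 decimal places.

x̄_st = Σ W_h x̄_h = (420·4.80 + 600·10.92 + 480·6.95 + 680·1.47 + 1040·2.81)/3220 = 4.91491
V̂(x̄_st) = Σ W_h² (1 − n_h/N_h) s_h²/n_h, with W_h = N_h/N and N = 3220:
  stratum North: (420/3220)²·(1 − 64/420)·2.1²/64 = 0.000993679
  stratum South: (600/3220)²·(1 − 77/600)·4.6²/77 = 0.00831699
  stratum East: (480/3220)²·(1 − 59/480)·3.6²/59 = 0.00428119
  stratum West: (680/3220)²·(1 − 112/680)·0.6²/112 = 0.000119737
  stratum Central: (1040/3220)²·(1 − 63/1040)·1.3²/63 = 0.00262883
V̂(x̄_st) = 0.0163404
SE(x̄_st) = √0.0163404 = 0.12783

x̄_st ≈ 4.91, SE ≈ 0.128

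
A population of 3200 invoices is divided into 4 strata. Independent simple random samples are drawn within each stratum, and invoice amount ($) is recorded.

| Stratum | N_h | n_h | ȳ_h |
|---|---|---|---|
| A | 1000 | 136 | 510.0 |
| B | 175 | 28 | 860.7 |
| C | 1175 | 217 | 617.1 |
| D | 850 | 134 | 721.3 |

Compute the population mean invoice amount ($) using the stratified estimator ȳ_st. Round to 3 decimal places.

ȳ_st ≈ 624.631

N = Σ N_h = 3200. Stratum weights W_h = N_h/N.
ȳ_st = (1000·510.0 + 175·860.7 + 1175·617.1 + 850·721.3) / 3200 = 624.63125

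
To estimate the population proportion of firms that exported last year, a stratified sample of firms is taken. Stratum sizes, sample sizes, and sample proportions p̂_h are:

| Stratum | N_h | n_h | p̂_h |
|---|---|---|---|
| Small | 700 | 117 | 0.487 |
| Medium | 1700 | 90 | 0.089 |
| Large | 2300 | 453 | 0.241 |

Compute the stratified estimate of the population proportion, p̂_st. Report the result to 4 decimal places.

N = 4700; stratum weights W_h = N_h/N.
p̂_st = Σ W_h p̂_h = (700·0.487 + 1700·0.089 + 2300·0.241)/4700 = 0.22266

p̂_st ≈ 0.2227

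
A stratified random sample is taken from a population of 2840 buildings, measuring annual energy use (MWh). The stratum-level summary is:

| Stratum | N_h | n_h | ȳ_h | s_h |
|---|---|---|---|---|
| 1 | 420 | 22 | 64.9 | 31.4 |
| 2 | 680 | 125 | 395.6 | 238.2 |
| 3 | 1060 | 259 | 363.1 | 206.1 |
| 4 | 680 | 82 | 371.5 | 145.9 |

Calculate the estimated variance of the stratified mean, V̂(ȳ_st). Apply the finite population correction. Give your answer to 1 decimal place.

V̂(ȳ_st) ≈ 52.5

V̂(ȳ_st) = Σ W_h² (1 − n_h/N_h) s_h²/n_h, with W_h = N_h/N and N = 2840:
  stratum 1: (420/2840)²·(1 − 22/420)·31.4²/22 = 0.928822
  stratum 2: (680/2840)²·(1 − 125/680)·238.2²/125 = 21.2392
  stratum 3: (1060/2840)²·(1 − 259/1060)·206.1²/259 = 17.2647
  stratum 4: (680/2840)²·(1 − 82/680)·145.9²/82 = 13.0879
V̂(ȳ_st) = 52.5206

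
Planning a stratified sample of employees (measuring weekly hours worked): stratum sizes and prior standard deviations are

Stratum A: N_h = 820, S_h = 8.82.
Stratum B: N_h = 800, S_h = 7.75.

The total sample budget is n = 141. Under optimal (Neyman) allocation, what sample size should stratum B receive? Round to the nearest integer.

Neyman allocation: n_h = n · N_h S_h / Σ N_i S_i, with n = 141.
  stratum A: N_h·S_h = 820·8.82 = 7232.40
  stratum B: N_h·S_h = 800·7.75 = 6200.00
Σ N_h S_h = 13432.40
n for stratum B = 141·6200.00/13432.40 = 65.081 → 65

65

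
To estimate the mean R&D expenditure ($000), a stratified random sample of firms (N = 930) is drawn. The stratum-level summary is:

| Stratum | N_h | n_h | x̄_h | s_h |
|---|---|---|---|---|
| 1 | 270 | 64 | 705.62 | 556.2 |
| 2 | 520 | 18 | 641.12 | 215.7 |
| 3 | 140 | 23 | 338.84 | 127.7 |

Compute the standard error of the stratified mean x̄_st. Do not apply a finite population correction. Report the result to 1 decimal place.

SE(x̄_st) ≈ 35.1

V̂(x̄_st) = Σ W_h² s_h²/n_h, with W_h = N_h/N and N = 930:
  stratum 1: (270/930)²·556.2²/64 = 407.421
  stratum 2: (520/930)²·215.7²/18 = 808.106
  stratum 3: (140/930)²·127.7²/23 = 16.0673
V̂(x̄_st) = 1231.6
SE(x̄_st) = √1231.6 = 35.0941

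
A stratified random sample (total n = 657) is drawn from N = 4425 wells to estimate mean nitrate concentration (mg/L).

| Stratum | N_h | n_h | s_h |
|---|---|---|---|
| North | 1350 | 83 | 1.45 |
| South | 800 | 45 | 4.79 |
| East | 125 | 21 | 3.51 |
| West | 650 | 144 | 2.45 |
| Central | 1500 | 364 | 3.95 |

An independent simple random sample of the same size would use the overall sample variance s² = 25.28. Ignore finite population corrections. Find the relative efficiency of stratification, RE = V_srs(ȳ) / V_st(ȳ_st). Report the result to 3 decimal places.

V̂(ȳ_st) = Σ W_h² s_h²/n_h, with W_h = N_h/N and N = 4425:
  stratum North: (1350/4425)²·1.45²/83 = 0.00235776
  stratum South: (800/4425)²·4.79²/45 = 0.0166653
  stratum East: (125/4425)²·3.51²/21 = 0.000468154
  stratum West: (650/4425)²·2.45²/144 = 0.000899435
  stratum Central: (1500/4425)²·3.95²/364 = 0.00492548
V_st = 0.0253161
V_srs = s²/n = 25.28/657 = 0.0384779
Relative efficiency = V_srs / V_st = 0.0384779/0.0253161 = 1.5199

RE ≈ 1.520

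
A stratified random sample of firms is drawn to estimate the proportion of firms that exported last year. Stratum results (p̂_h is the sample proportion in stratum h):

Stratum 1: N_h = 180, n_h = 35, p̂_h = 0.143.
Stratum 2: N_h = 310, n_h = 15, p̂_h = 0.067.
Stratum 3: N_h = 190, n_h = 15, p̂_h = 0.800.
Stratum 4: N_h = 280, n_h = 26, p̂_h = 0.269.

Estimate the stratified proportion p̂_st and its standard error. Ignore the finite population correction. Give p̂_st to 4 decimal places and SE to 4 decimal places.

p̂_st ≈ 0.2852, SE ≈ 0.0413

N = 960; stratum weights W_h = N_h/N.
p̂_st = Σ W_h p̂_h = (180·0.143 + 310·0.067 + 190·0.800 + 280·0.269)/960 = 0.28524
V̂(p̂_st) = Σ W_h² p̂_h(1−p̂_h)/(n_h−1):
  stratum 1: (180/960)²·0.143·0.857/34 = 0.000126719
  stratum 2: (310/960)²·0.067·0.933/14 = 0.000465596
  stratum 3: (190/960)²·0.800·0.200/14 = 0.000447669
  stratum 4: (280/960)²·0.269·0.731/25 = 0.000669119
V̂(p̂_st) = 0.0017091; SE = √V̂ = 0.0413413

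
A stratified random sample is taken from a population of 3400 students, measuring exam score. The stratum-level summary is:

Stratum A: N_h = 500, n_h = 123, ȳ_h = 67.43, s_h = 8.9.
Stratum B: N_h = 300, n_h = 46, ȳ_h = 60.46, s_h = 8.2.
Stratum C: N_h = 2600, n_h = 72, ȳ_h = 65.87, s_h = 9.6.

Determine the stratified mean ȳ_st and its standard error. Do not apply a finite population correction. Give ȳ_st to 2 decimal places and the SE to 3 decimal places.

ȳ_st = Σ W_h ȳ_h = (500·67.43 + 300·60.46 + 2600·65.87)/3400 = 65.62206
V̂(ȳ_st) = Σ W_h² s_h²/n_h, with W_h = N_h/N and N = 3400:
  stratum A: (500/3400)²·8.9²/123 = 0.013927
  stratum B: (300/3400)²·8.2²/46 = 0.0113803
  stratum C: (2600/3400)²·9.6²/72 = 0.748512
V̂(ȳ_st) = 0.773819
SE(ȳ_st) = √0.773819 = 0.87967

ȳ_st ≈ 65.62, SE ≈ 0.880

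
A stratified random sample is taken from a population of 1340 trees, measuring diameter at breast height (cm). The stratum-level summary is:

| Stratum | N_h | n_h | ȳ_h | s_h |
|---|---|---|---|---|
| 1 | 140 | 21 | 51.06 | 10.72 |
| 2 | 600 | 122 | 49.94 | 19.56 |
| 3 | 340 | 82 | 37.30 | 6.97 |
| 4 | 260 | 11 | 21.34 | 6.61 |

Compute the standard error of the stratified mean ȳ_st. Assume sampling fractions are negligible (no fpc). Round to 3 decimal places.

V̂(ȳ_st) = Σ W_h² s_h²/n_h, with W_h = N_h/N and N = 1340:
  stratum 1: (140/1340)²·10.72²/21 = 0.0597333
  stratum 2: (600/1340)²·19.56²/122 = 0.62874
  stratum 3: (340/1340)²·6.97²/82 = 0.0381417
  stratum 4: (260/1340)²·6.61²/11 = 0.149537
V̂(ȳ_st) = 0.876151
SE(ȳ_st) = √0.876151 = 0.936029

SE(ȳ_st) ≈ 0.936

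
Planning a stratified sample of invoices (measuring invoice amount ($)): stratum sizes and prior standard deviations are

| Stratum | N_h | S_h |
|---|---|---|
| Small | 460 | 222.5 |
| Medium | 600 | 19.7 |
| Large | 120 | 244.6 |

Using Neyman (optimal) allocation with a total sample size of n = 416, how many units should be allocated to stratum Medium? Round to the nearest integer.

34

Neyman allocation: n_h = n · N_h S_h / Σ N_i S_i, with n = 416.
  stratum Small: N_h·S_h = 460·222.5 = 102350.00
  stratum Medium: N_h·S_h = 600·19.7 = 11820.00
  stratum Large: N_h·S_h = 120·244.6 = 29352.00
Σ N_h S_h = 143522.00
n for stratum Medium = 416·11820.00/143522.00 = 34.260 → 34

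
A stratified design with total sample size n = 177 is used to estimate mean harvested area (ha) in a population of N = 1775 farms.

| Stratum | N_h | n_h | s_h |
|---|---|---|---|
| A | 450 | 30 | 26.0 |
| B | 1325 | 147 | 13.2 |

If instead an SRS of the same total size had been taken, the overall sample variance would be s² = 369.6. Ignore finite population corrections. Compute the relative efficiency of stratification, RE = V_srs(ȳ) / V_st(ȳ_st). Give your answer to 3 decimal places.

V̂(ȳ_st) = Σ W_h² s_h²/n_h, with W_h = N_h/N and N = 1775:
  stratum A: (450/1775)²·26.0²/30 = 1.44828
  stratum B: (1325/1775)²·13.2²/147 = 0.660489
V_st = 2.10877
V_srs = s²/n = 369.6/177 = 2.08814
Relative efficiency = V_srs / V_st = 2.08814/2.10877 = 0.9902

RE ≈ 0.990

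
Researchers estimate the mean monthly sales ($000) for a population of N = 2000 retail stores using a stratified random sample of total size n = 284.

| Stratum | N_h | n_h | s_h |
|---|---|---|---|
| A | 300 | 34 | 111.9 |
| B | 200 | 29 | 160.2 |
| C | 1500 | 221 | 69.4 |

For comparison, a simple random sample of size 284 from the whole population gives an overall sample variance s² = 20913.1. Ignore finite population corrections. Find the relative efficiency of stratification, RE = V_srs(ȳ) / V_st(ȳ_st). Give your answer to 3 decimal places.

RE ≈ 2.505

V̂(ȳ_st) = Σ W_h² s_h²/n_h, with W_h = N_h/N and N = 2000:
  stratum A: (300/2000)²·111.9²/34 = 8.28636
  stratum B: (200/2000)²·160.2²/29 = 8.84967
  stratum C: (1500/2000)²·69.4²/221 = 12.2588
V_st = 29.3949
V_srs = s²/n = 20913.1/284 = 73.6377
Relative efficiency = V_srs / V_st = 73.6377/29.3949 = 2.5051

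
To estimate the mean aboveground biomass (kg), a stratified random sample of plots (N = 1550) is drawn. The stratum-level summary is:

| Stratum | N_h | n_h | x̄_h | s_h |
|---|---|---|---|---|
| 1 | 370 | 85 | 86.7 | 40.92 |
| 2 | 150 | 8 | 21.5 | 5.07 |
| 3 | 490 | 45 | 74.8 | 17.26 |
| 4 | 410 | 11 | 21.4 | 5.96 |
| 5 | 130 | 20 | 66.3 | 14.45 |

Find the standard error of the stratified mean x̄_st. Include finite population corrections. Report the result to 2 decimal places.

SE(x̄_st) ≈ 1.33

V̂(x̄_st) = Σ W_h² (1 − n_h/N_h) s_h²/n_h, with W_h = N_h/N and N = 1550:
  stratum 1: (370/1550)²·(1 − 85/370)·40.92²/85 = 0.86464
  stratum 2: (150/1550)²·(1 − 8/150)·5.07²/8 = 0.0284867
  stratum 3: (490/1550)²·(1 − 45/490)·17.26²/45 = 0.600844
  stratum 4: (410/1550)²·(1 − 11/410)·5.96²/11 = 0.219884
  stratum 5: (130/1550)²·(1 − 20/130)·14.45²/20 = 0.062141
V̂(x̄_st) = 1.776
SE(x̄_st) = √1.776 = 1.33266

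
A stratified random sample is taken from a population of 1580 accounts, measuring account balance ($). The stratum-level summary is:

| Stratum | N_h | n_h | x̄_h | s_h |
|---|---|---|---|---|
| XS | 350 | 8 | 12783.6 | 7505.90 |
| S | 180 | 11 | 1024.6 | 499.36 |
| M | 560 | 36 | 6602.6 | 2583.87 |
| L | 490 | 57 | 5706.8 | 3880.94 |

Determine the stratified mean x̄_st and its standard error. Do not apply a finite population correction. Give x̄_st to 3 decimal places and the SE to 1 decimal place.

x̄_st = Σ W_h x̄_h = (350·12783.6 + 180·1024.6 + 560·6602.6 + 490·5706.8)/1580 = 7058.52911
V̂(x̄_st) = Σ W_h² s_h²/n_h, with W_h = N_h/N and N = 1580:
  stratum XS: (350/1580)²·7505.90²/8 = 345571
  stratum S: (180/1580)²·499.36²/11 = 294.216
  stratum M: (560/1580)²·2583.87²/36 = 23297
  stratum L: (490/1580)²·3880.94²/57 = 25414.2
V̂(x̄_st) = 394577
SE(x̄_st) = √394577 = 628.153

x̄_st ≈ 7058.529, SE ≈ 628.2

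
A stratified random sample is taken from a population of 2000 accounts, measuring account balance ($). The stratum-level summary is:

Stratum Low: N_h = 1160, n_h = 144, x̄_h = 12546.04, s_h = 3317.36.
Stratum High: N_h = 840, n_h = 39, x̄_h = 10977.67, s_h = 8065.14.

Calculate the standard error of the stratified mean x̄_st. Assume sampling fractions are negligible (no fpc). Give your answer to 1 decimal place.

SE(x̄_st) ≈ 565.6

V̂(x̄_st) = Σ W_h² s_h²/n_h, with W_h = N_h/N and N = 2000:
  stratum Low: (1160/2000)²·3317.36²/144 = 25708.6
  stratum High: (840/2000)²·8065.14²/39 = 294210
V̂(x̄_st) = 319919
SE(x̄_st) = √319919 = 565.614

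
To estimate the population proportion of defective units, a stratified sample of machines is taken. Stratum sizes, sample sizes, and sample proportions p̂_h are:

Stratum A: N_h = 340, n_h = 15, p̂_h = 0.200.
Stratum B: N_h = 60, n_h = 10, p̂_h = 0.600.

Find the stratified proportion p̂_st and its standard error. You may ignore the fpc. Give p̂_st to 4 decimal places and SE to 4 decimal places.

p̂_st ≈ 0.2600, SE ≈ 0.0941

N = 400; stratum weights W_h = N_h/N.
p̂_st = Σ W_h p̂_h = (340·0.200 + 60·0.600)/400 = 0.26000
V̂(p̂_st) = Σ W_h² p̂_h(1−p̂_h)/(n_h−1):
  stratum A: (340/400)²·0.200·0.800/14 = 0.00825714
  stratum B: (60/400)²·0.600·0.400/9 = 0.0006
V̂(p̂_st) = 0.00885714; SE = √V̂ = 0.0941124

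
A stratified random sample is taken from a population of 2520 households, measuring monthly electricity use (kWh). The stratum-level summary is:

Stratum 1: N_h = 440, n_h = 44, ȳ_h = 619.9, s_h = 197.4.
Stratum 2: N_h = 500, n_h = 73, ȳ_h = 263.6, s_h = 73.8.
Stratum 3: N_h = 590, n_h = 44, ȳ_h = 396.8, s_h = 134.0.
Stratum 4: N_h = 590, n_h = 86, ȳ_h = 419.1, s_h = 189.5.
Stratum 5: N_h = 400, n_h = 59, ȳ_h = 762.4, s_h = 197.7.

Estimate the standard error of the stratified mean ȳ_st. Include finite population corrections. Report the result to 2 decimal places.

SE(ȳ_st) ≈ 9.02

V̂(ȳ_st) = Σ W_h² (1 − n_h/N_h) s_h²/n_h, with W_h = N_h/N and N = 2520:
  stratum 1: (440/2520)²·(1 − 44/440)·197.4²/44 = 24.299
  stratum 2: (500/2520)²·(1 − 73/500)·73.8²/73 = 2.50834
  stratum 3: (590/2520)²·(1 − 44/590)·134.0²/44 = 20.7014
  stratum 4: (590/2520)²·(1 − 86/590)·189.5²/86 = 19.5525
  stratum 5: (400/2520)²·(1 − 59/400)·197.7²/59 = 14.229
V̂(ȳ_st) = 81.2902
SE(ȳ_st) = √81.2902 = 9.01611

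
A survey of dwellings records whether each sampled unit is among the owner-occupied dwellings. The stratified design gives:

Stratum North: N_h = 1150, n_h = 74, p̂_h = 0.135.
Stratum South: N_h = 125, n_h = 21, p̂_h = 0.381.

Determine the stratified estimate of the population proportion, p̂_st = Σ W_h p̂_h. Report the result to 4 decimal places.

N = 1275; stratum weights W_h = N_h/N.
p̂_st = Σ W_h p̂_h = (1150·0.135 + 125·0.381)/1275 = 0.15912

p̂_st ≈ 0.1591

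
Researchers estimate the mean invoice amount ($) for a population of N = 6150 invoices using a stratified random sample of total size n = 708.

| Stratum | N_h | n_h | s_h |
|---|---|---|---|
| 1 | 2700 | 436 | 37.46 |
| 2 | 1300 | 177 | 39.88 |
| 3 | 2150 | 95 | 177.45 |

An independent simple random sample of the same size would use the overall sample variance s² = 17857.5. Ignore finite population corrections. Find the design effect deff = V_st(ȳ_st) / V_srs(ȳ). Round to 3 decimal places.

V̂(ȳ_st) = Σ W_h² s_h²/n_h, with W_h = N_h/N and N = 6150:
  stratum 1: (2700/6150)²·37.46²/436 = 0.620335
  stratum 2: (1300/6150)²·39.88²/177 = 0.401489
  stratum 3: (2150/6150)²·177.45²/95 = 40.5093
V_st = 41.5312
V_srs = s²/n = 17857.5/708 = 25.2225
deff = V_st / V_srs = 41.5312/25.2225 = 1.6466

deff ≈ 1.647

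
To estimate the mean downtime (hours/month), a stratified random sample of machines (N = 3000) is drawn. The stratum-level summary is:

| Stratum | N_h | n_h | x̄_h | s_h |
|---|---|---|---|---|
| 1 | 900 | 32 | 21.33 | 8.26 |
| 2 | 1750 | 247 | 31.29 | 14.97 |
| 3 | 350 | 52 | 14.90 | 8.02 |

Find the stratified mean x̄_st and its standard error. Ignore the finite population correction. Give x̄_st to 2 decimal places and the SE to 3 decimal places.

x̄_st = Σ W_h x̄_h = (900·21.33 + 1750·31.29 + 350·14.90)/3000 = 26.38983
V̂(x̄_st) = Σ W_h² s_h²/n_h, with W_h = N_h/N and N = 3000:
  stratum 1: (900/3000)²·8.26²/32 = 0.19189
  stratum 2: (1750/3000)²·14.97²/247 = 0.308731
  stratum 3: (350/3000)²·8.02²/52 = 0.016836
V̂(x̄_st) = 0.517457
SE(x̄_st) = √0.517457 = 0.719345

x̄_st ≈ 26.39, SE ≈ 0.719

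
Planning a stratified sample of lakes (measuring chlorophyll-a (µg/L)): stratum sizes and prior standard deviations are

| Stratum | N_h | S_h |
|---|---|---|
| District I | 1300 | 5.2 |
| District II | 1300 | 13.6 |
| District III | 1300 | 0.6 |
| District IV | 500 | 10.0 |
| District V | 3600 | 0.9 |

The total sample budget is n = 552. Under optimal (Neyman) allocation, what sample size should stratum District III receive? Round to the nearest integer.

13

Neyman allocation: n_h = n · N_h S_h / Σ N_i S_i, with n = 552.
  stratum District I: N_h·S_h = 1300·5.2 = 6760.00
  stratum District II: N_h·S_h = 1300·13.6 = 17680.00
  stratum District III: N_h·S_h = 1300·0.6 = 780.00
  stratum District IV: N_h·S_h = 500·10.0 = 5000.00
  stratum District V: N_h·S_h = 3600·0.9 = 3240.00
Σ N_h S_h = 33460.00
n for stratum District III = 552·780.00/33460.00 = 12.868 → 13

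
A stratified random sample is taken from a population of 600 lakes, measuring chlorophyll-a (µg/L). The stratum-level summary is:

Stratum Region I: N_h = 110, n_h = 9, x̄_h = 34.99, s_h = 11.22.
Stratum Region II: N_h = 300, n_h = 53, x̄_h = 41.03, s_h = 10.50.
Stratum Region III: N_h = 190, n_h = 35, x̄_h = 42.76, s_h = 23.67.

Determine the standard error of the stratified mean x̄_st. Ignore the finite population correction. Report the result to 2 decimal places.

V̂(x̄_st) = Σ W_h² s_h²/n_h, with W_h = N_h/N and N = 600:
  stratum Region I: (110/600)²·11.22²/9 = 0.470139
  stratum Region II: (300/600)²·10.50²/53 = 0.520047
  stratum Region III: (190/600)²·23.67²/35 = 1.60521
V̂(x̄_st) = 2.5954
SE(x̄_st) = √2.5954 = 1.61102

SE(x̄_st) ≈ 1.61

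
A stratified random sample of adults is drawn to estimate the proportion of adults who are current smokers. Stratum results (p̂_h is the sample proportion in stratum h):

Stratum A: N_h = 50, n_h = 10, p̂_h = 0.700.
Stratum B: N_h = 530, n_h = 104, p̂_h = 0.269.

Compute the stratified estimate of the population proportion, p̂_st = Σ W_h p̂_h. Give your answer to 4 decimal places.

N = 580; stratum weights W_h = N_h/N.
p̂_st = Σ W_h p̂_h = (50·0.700 + 530·0.269)/580 = 0.30616

p̂_st ≈ 0.3062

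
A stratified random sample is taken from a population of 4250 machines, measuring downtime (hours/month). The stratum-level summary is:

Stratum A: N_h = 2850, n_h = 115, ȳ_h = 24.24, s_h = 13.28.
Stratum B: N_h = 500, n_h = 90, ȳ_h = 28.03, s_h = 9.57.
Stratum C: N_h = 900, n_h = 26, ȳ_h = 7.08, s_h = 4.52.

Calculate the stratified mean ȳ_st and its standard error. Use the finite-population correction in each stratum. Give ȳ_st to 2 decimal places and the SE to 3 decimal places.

ȳ_st ≈ 21.05, SE ≈ 0.841

ȳ_st = Σ W_h ȳ_h = (2850·24.24 + 500·28.03 + 900·7.08)/4250 = 21.05200
V̂(ȳ_st) = Σ W_h² (1 − n_h/N_h) s_h²/n_h, with W_h = N_h/N and N = 4250:
  stratum A: (2850/4250)²·(1 − 115/2850)·13.28²/115 = 0.661794
  stratum B: (500/4250)²·(1 − 90/500)·9.57²/90 = 0.0115493
  stratum C: (900/4250)²·(1 − 26/900)·4.52²/26 = 0.03422
V̂(ȳ_st) = 0.707563
SE(ȳ_st) = √0.707563 = 0.841168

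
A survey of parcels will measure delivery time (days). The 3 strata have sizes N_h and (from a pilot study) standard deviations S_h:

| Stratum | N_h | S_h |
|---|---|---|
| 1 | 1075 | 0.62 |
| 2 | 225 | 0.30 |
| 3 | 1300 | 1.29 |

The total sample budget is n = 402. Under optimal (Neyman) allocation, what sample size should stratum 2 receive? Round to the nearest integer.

Neyman allocation: n_h = n · N_h S_h / Σ N_i S_i, with n = 402.
  stratum 1: N_h·S_h = 1075·0.62 = 666.50
  stratum 2: N_h·S_h = 225·0.30 = 67.50
  stratum 3: N_h·S_h = 1300·1.29 = 1677.00
Σ N_h S_h = 2411.00
n for stratum 2 = 402·67.50/2411.00 = 11.255 → 11

11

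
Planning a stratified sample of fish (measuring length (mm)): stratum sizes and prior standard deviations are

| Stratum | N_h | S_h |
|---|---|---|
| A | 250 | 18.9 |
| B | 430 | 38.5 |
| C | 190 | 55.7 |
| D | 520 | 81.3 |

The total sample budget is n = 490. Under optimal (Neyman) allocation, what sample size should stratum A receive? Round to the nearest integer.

31

Neyman allocation: n_h = n · N_h S_h / Σ N_i S_i, with n = 490.
  stratum A: N_h·S_h = 250·18.9 = 4725.00
  stratum B: N_h·S_h = 430·38.5 = 16555.00
  stratum C: N_h·S_h = 190·55.7 = 10583.00
  stratum D: N_h·S_h = 520·81.3 = 42276.00
Σ N_h S_h = 74139.00
n for stratum A = 490·4725.00/74139.00 = 31.229 → 31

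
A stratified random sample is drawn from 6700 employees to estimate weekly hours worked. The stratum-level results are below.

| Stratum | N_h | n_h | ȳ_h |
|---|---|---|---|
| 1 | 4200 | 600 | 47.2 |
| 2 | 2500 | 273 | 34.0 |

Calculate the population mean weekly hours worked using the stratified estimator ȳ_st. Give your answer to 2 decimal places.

N = Σ N_h = 6700. Stratum weights W_h = N_h/N.
ȳ_st = (4200·47.2 + 2500·34.0) / 6700 = 42.2746

ȳ_st ≈ 42.27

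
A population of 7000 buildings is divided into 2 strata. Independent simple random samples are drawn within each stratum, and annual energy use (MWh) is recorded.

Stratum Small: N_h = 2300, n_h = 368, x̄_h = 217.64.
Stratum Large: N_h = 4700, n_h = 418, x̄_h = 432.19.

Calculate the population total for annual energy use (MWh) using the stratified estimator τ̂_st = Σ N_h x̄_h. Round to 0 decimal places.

τ̂_st = Σ N_h x̄_h = 2300·217.64 + 4700·432.19 = 2531865

τ̂_st ≈ 2531865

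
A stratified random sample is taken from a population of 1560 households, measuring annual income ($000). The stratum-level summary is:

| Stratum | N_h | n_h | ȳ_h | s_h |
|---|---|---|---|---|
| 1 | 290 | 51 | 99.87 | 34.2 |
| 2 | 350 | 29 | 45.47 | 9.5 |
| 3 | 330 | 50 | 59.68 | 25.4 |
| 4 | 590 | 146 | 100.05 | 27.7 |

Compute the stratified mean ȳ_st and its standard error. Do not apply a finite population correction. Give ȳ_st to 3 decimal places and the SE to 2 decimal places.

ȳ_st ≈ 79.231, SE ≈ 1.51

ȳ_st = Σ W_h ȳ_h = (290·99.87 + 350·45.47 + 330·59.68 + 590·100.05)/1560 = 79.23122
V̂(ȳ_st) = Σ W_h² s_h²/n_h, with W_h = N_h/N and N = 1560:
  stratum 1: (290/1560)²·34.2²/51 = 0.792554
  stratum 2: (350/1560)²·9.5²/29 = 0.156652
  stratum 3: (330/1560)²·25.4²/50 = 0.577399
  stratum 4: (590/1560)²·27.7²/146 = 0.751729
V̂(ȳ_st) = 2.27833
SE(ȳ_st) = √2.27833 = 1.50942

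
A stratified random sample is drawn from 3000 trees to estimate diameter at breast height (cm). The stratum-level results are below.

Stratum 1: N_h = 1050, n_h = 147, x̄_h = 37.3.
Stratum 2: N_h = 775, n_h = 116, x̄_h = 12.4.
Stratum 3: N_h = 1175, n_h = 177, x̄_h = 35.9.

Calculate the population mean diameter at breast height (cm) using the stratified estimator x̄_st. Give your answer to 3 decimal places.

N = Σ N_h = 3000. Stratum weights W_h = N_h/N.
x̄_st = (1050·37.3 + 775·12.4 + 1175·35.9) / 3000 = 30.31917

x̄_st ≈ 30.319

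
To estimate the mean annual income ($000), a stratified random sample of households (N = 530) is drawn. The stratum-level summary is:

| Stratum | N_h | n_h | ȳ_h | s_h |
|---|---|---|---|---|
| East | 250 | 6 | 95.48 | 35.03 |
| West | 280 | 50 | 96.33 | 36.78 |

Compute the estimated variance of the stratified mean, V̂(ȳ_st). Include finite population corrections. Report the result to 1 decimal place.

V̂(ȳ_st) ≈ 50.6

V̂(ȳ_st) = Σ W_h² (1 − n_h/N_h) s_h²/n_h, with W_h = N_h/N and N = 530:
  stratum East: (250/530)²·(1 − 6/250)·35.03²/6 = 44.4127
  stratum West: (280/530)²·(1 − 50/280)·36.78²/50 = 6.2028
V̂(ȳ_st) = 50.6155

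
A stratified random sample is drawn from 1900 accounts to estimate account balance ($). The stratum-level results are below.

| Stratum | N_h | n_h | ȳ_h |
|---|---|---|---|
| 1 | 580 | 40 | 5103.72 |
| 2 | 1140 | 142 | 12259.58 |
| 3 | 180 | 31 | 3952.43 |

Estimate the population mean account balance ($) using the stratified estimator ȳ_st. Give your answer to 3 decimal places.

N = Σ N_h = 1900. Stratum weights W_h = N_h/N.
ȳ_st = (580·5103.72 + 1140·12259.58 + 180·3952.43) / 1900 = 9288.16642

ȳ_st ≈ 9288.166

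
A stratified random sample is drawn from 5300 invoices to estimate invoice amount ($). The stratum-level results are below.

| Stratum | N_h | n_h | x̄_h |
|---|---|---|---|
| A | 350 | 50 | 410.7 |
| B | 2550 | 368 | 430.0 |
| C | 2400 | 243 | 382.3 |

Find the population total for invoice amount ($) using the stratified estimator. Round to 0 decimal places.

τ̂_st = Σ N_h x̄_h = 350·410.7 + 2550·430.0 + 2400·382.3 = 2157765

τ̂_st ≈ 2157765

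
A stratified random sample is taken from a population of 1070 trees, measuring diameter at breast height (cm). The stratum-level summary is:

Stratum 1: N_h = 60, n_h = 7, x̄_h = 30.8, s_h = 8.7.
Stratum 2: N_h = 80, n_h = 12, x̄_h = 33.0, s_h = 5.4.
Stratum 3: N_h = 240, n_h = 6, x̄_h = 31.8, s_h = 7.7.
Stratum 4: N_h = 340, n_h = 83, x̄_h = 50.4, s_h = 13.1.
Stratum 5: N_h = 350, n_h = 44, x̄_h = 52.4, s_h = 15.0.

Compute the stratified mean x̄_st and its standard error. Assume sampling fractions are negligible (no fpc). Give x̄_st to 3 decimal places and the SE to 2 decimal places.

x̄_st = Σ W_h x̄_h = (60·30.8 + 80·33.0 + 240·31.8 + 340·50.4 + 350·52.4)/1070 = 44.48224
V̂(x̄_st) = Σ W_h² s_h²/n_h, with W_h = N_h/N and N = 1070:
  stratum 1: (60/1070)²·8.7²/7 = 0.0339997
  stratum 2: (80/1070)²·5.4²/12 = 0.0135837
  stratum 3: (240/1070)²·7.7²/6 = 0.497147
  stratum 4: (340/1070)²·13.1²/83 = 0.208764
  stratum 5: (350/1070)²·15.0²/44 = 0.54714
V̂(x̄_st) = 1.30063
SE(x̄_st) = √1.30063 = 1.14045

x̄_st ≈ 44.482, SE ≈ 1.14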